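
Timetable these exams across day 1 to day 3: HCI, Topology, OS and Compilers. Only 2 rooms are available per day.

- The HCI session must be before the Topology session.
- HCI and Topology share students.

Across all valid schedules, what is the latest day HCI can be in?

day 2

Downstream work caps HCI at day 2.
HCI at day 2 is achievable: Compilers in day 1, Topology in day 3, OS in day 1, HCI in day 2.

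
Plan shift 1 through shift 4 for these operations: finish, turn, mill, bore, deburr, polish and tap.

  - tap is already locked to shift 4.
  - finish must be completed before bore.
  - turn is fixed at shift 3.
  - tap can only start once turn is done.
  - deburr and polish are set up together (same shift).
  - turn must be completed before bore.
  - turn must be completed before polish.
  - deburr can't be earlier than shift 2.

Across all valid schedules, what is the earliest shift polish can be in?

shift 4

Precedence pushes polish to at least shift 4.
polish at shift 4 is achievable: bore in shift 4; finish in shift 1; polish in shift 4; turn in shift 3; deburr in shift 4; mill in shift 1; tap in shift 4.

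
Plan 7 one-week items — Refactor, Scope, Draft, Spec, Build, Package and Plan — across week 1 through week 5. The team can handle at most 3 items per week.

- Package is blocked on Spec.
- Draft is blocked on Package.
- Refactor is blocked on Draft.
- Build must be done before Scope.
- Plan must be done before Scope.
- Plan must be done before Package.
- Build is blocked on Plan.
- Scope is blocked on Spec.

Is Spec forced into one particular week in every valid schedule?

Spec can be week 1 (e.g. Spec=week 1; Scope=week 3; Package=week 2; Refactor=week 4; Build=week 2; Plan=week 1; Draft=week 3) or week 2 (e.g. Draft in week 4; Build in week 2; Spec in week 2; Refactor in week 5; Package in week 3; Scope in week 3; Plan in week 1).

No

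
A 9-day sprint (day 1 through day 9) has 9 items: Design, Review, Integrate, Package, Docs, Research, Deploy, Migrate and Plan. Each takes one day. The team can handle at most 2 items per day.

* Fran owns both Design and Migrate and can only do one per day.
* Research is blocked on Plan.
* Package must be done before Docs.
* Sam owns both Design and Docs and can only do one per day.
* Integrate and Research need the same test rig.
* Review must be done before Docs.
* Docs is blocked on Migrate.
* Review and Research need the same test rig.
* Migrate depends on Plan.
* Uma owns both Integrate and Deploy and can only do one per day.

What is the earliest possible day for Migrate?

day 2

Precedence pushes Migrate to at least day 2; downstream work caps Migrate at day 8.
Migrate at day 2 is achievable: Deploy in day 5; Review in day 1; Migrate in day 2; Research in day 3; Package in day 2; Plan in day 1; Integrate in day 4; Docs in day 3; Design in day 4.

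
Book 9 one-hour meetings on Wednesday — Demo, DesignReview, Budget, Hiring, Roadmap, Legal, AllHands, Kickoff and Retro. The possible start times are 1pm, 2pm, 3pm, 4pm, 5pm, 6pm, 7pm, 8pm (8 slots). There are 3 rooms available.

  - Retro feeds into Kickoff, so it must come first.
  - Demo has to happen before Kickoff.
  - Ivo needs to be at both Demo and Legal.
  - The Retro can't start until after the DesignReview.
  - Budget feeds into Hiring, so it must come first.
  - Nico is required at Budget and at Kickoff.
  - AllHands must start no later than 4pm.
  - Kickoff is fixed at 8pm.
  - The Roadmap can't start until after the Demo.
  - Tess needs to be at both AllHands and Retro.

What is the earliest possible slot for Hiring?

2pm

Precedence pushes Hiring to at least 2pm.
Hiring at 2pm is achievable: Budget in 1pm; AllHands in 1pm; Kickoff in 8pm; Retro in 3pm; DesignReview in 2pm; Demo in 1pm; Legal in 3pm; Roadmap in 2pm; Hiring in 2pm.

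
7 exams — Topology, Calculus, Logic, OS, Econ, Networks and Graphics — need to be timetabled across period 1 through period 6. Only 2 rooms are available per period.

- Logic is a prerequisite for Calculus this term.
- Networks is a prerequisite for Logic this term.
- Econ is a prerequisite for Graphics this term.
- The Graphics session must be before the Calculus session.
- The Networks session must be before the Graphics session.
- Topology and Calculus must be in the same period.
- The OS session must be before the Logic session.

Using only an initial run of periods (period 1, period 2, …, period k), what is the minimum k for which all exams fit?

4 periods

The precedence chain requires at least 3 distinct periods.
With at most 2 per period and 7 exams, at least 4 periods are needed.
4 works (last occupied period: period 4): for example Econ in period 2, OS in period 1, Graphics in period 3, Logic in period 2, Topology in period 4, Calculus in period 4, Networks in period 1.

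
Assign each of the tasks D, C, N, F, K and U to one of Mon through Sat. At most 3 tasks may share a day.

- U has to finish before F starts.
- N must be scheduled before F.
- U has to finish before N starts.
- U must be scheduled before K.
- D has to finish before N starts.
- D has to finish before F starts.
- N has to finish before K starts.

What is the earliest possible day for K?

Wed

Precedence pushes K to at least Wed.
K at Wed is achievable: F in Wed; D in Mon; K in Wed; C in Mon; N in Tue; U in Mon.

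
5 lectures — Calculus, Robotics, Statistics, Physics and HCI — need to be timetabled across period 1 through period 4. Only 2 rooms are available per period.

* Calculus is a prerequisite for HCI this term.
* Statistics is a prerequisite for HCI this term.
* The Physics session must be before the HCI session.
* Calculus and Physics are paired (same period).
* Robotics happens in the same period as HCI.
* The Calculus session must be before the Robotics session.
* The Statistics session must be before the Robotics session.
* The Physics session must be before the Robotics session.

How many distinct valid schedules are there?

8

Splitting on Calculus: it can be period 1 (3), period 2 (3), period 3 (2). Listing each branch's schedules as (Robotics, Statistics, Physics, HCI) by period number:
Calculus=period 1: (3,2,1,3) (4,2,1,4) (4,3,1,4) — 3.
Calculus=period 2: (3,1,2,3) (4,1,2,4) (4,3,2,4) — 3.
Calculus=period 3: (4,1,3,4) (4,2,3,4) — 2.
Summing: 3 + 3 + 2 = 8.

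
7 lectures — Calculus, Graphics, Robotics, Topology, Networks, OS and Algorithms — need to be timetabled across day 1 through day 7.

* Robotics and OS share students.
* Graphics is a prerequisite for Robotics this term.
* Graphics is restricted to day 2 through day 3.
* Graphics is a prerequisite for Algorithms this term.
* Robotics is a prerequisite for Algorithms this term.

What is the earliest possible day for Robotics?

Precedence pushes Robotics to at least day 3; downstream work caps Robotics at day 6.
Robotics at day 3 is achievable: Topology -> day 1, Graphics -> day 2, Networks -> day 1, Calculus -> day 1, OS -> day 1, Robotics -> day 3, Algorithms -> day 4.

day 3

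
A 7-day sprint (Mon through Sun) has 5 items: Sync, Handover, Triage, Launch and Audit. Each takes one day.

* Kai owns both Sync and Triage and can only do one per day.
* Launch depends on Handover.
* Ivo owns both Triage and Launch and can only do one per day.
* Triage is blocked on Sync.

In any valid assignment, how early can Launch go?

Precedence pushes Launch to at least Tue.
Launch at Tue is achievable: Launch=Tue, Audit=Mon, Sync=Mon, Triage=Wed, Handover=Mon.

Tue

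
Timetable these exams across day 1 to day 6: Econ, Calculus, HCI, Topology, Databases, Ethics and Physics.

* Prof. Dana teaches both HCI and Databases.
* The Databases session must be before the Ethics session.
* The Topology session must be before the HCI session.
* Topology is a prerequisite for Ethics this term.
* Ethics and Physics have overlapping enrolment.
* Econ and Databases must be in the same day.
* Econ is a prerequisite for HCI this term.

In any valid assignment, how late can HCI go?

day 6

Precedence pushes HCI to at least day 2.
HCI at day 6 is achievable: Ethics in day 2; Databases in day 1; Physics in day 1; HCI in day 6; Topology in day 1; Calculus in day 1; Econ in day 1.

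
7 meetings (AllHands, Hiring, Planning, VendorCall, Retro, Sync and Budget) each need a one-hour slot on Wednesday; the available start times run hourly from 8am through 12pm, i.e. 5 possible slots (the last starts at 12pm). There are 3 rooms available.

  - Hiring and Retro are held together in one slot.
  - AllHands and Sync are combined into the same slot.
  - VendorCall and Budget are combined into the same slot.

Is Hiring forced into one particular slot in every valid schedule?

No

Hiring can be 8am (e.g. Planning=8am; Sync=9am; Budget=10am; Hiring=8am; Retro=8am; VendorCall=10am; AllHands=9am) or 9am (e.g. Planning in 8am; Retro in 9am; Budget in 10am; Sync in 8am; Hiring in 9am; VendorCall in 10am; AllHands in 8am).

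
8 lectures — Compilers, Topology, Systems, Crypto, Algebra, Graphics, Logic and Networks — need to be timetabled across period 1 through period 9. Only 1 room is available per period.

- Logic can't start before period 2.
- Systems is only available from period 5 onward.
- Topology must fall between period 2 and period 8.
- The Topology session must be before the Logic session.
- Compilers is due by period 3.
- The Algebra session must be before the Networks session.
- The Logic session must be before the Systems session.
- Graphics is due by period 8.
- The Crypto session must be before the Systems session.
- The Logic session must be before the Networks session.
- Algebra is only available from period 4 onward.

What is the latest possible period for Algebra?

Algebra is available from period 4; downstream work caps Algebra at period 8.
Algebra at period 8 is achievable: Networks in period 9, Crypto in period 4, Logic in period 3, Compilers in period 1, Systems in period 5, Algebra in period 8, Graphics in period 6, Topology in period 2.

period 8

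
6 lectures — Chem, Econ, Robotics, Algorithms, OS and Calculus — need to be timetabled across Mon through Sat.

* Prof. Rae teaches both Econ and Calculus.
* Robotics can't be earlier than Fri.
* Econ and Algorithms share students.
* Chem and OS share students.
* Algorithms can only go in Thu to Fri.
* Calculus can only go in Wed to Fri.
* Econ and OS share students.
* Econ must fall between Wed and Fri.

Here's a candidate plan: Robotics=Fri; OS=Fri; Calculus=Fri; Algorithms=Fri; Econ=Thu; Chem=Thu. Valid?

Yes

Econ must fall between Wed and Fri — holds.
Calculus can only go in Wed to Fri — holds.
Prof. Rae teaches both Econ and Calculus — holds.
Chem and OS share students — holds.
Algorithms can only go in Thu to Fri — holds.
Econ and Algorithms share students — holds.
Robotics can't be earlier than Fri — holds.
Econ and OS share students — holds.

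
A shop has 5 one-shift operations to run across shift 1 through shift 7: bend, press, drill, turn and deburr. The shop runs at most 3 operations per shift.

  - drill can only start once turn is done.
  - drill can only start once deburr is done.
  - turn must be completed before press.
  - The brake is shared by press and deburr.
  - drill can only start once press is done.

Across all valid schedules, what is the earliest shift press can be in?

shift 2

Precedence pushes press to at least shift 2; downstream work caps press at shift 6.
press at shift 2 is achievable: bend -> shift 1, turn -> shift 1, drill -> shift 3, deburr -> shift 1, press -> shift 2.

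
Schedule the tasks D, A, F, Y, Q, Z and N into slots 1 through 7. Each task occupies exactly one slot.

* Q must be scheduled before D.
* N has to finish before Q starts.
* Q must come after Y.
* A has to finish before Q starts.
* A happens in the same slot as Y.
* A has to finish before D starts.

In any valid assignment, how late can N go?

5

Downstream work caps N at 5.
N at 5 is achievable: N=5, Y=1, F=1, Q=6, D=7, Z=1, A=1.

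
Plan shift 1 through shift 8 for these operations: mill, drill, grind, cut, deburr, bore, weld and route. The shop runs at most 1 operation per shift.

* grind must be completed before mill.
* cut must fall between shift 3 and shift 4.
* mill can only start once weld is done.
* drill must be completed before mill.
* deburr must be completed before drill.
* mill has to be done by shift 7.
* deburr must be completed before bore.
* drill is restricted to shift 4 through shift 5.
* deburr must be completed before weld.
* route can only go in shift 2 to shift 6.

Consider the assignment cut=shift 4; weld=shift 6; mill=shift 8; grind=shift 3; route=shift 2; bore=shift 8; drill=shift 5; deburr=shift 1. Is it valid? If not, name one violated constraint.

No. mill has to be done by shift 7 is not satisfied.

route can only go in shift 2 to shift 6 — holds.
cut must fall between shift 3 and shift 4 — holds.
drill is restricted to shift 4 through shift 5 — holds.
drill must be completed before mill — holds.
grind must be completed before mill — holds.
deburr must be completed before weld — holds.
The shop runs at most 1 operation per shift — violated.
mill can only start once weld is done — holds.
deburr must be completed before bore — holds.
mill has to be done by shift 7 — violated.
deburr must be completed before drill — holds.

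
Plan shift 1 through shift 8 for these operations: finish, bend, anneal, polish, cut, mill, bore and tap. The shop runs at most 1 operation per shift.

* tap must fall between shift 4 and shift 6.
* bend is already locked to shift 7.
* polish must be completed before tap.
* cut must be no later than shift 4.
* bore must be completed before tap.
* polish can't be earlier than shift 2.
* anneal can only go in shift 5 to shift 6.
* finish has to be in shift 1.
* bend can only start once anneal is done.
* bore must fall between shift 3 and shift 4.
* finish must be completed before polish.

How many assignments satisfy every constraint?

Splitting on anneal: it can be shift 5 (4), shift 6 (4). Listing each branch's schedules as (finish, bend, polish, cut, mill, bore, tap) by shift number:
anneal=shift 5: (1,7,2,3,8,4,6) (1,7,2,4,8,3,6) (1,7,3,2,8,4,6) (1,7,4,2,8,3,6) — 4.
anneal=shift 6: (1,7,2,3,8,4,5) (1,7,2,4,8,3,5) (1,7,3,2,8,4,5) (1,7,4,2,8,3,5) — 4.
Summing: 4 + 4 = 8.

8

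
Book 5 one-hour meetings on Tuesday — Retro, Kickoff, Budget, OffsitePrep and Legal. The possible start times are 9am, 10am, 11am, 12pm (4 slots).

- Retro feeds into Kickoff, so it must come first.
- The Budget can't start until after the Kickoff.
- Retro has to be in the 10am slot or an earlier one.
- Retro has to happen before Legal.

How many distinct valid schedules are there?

44

Splitting on Retro: it can be 9am (36), 10am (8). Listing each branch's schedules as (Kickoff, Budget, OffsitePrep, Legal):
Retro=9am: (10am,11am,9am,10am) (10am,11am,9am,11am) (10am,11am,9am,12pm) (10am,11am,10am,10am) (10am,11am,10am,11am) (10am,11am,10am,12pm) (10am,11am,11am,10am) (10am,11am,11am,11am) (10am,11am,11am,12pm) (10am,11am,12pm,10am) (10am,11am,12pm,11am) (10am,11am,12pm,12pm) (10am,12pm,9am,10am) (10am,12pm,9am,11am) (10am,12pm,9am,12pm) (10am,12pm,10am,10am) (10am,12pm,10am,11am) (10am,12pm,10am,12pm) (10am,12pm,11am,10am) (10am,12pm,11am,11am) (10am,12pm,11am,12pm) (10am,12pm,12pm,10am) (10am,12pm,12pm,11am) (10am,12pm,12pm,12pm) (11am,12pm,9am,10am) (11am,12pm,9am,11am) (11am,12pm,9am,12pm) (11am,12pm,10am,10am) (11am,12pm,10am,11am) (11am,12pm,10am,12pm) (11am,12pm,11am,10am) (11am,12pm,11am,11am) (11am,12pm,11am,12pm) (11am,12pm,12pm,10am) (11am,12pm,12pm,11am) (11am,12pm,12pm,12pm) — 36.
Retro=10am: (11am,12pm,9am,11am) (11am,12pm,9am,12pm) (11am,12pm,10am,11am) (11am,12pm,10am,12pm) (11am,12pm,11am,11am) (11am,12pm,11am,12pm) (11am,12pm,12pm,11am) (11am,12pm,12pm,12pm) — 8.
Summing: 36 + 8 = 44.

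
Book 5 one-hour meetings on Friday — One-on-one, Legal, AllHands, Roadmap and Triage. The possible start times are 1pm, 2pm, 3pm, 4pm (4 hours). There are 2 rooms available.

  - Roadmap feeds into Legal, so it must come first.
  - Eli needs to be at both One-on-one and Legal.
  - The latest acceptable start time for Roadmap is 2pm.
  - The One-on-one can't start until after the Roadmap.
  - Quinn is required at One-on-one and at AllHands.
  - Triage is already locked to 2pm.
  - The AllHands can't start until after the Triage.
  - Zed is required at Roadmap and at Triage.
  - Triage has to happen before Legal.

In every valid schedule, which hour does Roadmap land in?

1pm

Roadmap's window is 1pm–2pm.
Triage is fixed at 2pm, and Roadmap can't share a hour with Triage.
So Roadmap must be 1pm.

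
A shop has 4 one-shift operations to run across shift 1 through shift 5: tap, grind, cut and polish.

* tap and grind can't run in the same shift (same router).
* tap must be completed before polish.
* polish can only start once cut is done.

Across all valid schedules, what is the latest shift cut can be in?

Downstream work caps cut at shift 4.
cut at shift 4 is achievable: grind -> shift 2, polish -> shift 5, tap -> shift 1, cut -> shift 4.

shift 4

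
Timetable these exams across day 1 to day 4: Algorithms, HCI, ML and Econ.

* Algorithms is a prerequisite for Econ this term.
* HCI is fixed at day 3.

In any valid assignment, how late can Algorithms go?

Downstream work caps Algorithms at day 3.
Algorithms at day 3 is achievable: Econ=day 4, Algorithms=day 3, HCI=day 3, ML=day 1.

day 3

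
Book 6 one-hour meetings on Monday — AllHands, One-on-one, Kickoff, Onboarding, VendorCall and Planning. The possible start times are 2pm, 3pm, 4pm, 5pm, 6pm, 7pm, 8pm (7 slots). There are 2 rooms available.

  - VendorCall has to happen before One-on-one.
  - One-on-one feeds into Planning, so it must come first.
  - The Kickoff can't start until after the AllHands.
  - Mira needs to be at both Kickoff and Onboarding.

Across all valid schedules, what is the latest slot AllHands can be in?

Downstream work caps AllHands at 7pm.
AllHands at 7pm is achievable: Kickoff=8pm, Planning=4pm, Onboarding=2pm, AllHands=7pm, VendorCall=2pm, One-on-one=3pm.

7pm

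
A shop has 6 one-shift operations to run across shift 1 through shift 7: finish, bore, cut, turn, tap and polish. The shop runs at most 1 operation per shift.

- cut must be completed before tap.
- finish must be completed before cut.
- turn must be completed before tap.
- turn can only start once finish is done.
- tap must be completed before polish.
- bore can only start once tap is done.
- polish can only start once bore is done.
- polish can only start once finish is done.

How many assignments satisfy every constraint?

14

Splitting on finish: it can be shift 1 (12), shift 2 (2). Listing each branch's schedules as (bore, cut, turn, tap, polish) by shift number:
finish=shift 1: (5,2,3,4,6) (5,2,3,4,7) (5,3,2,4,6) (5,3,2,4,7) (6,2,3,4,7) (6,2,3,5,7) (6,2,4,5,7) (6,3,2,4,7) (6,3,2,5,7) (6,3,4,5,7) (6,4,2,5,7) (6,4,3,5,7) — 12.
finish=shift 2: (6,3,4,5,7) (6,4,3,5,7) — 2.
Summing: 12 + 2 = 14.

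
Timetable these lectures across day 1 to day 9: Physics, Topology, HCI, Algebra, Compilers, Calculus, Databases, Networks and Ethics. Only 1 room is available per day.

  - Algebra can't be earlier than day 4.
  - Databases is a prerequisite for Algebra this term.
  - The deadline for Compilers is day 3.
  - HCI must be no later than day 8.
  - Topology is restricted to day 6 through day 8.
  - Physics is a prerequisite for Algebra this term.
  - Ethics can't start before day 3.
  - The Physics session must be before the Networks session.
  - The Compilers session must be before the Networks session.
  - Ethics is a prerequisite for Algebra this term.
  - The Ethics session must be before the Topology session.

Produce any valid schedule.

Topology in day 6, HCI in day 7, Ethics in day 3, Algebra in day 5, Networks in day 8, Databases in day 4, Calculus in day 9, Physics in day 2, Compilers in day 1

Checking: Compilers(day 1) before Networks(day 8); Physics(day 2) before Algebra(day 5); Physics(day 2) before Networks(day 8); Ethics(day 3) before Algebra(day 5); Ethics(day 3) before Topology(day 6); Databases(day 4) before Algebra(day 5); Topology=day 6 in [day 6,day 8]; Ethics=day 3 in [day 3,day 9]; Compilers=day 1 in [day 1,day 3]; HCI=day 7 in [day 1,day 8]; Algebra=day 5 in [day 4,day 9]; max 1 per day (cap 1).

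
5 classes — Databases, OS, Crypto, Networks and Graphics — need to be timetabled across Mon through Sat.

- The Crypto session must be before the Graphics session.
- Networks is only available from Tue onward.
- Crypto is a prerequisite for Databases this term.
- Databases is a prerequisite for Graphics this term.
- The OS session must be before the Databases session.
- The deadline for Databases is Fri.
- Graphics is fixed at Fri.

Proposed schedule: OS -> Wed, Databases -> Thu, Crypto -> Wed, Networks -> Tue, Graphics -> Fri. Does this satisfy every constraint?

The Crypto session must be before the Graphics session — holds.
Graphics is fixed at Fri — holds.
Databases is a prerequisite for Graphics this term — holds.
The OS session must be before the Databases session — holds.
Networks is only available from Tue onward — holds.
Crypto is a prerequisite for Databases this term — holds.
The deadline for Databases is Fri — holds.

Valid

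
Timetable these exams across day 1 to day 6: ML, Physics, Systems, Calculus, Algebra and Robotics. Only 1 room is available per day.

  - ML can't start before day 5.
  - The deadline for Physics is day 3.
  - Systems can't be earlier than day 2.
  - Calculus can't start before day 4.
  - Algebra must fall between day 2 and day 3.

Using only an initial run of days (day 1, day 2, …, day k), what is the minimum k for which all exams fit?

6 days

With at most 1 per day and 6 exams, at least 6 days are needed.
ML can't be placed before day 5, so the schedule must run through at least day 5.
6 works (last occupied day: day 6): for example ML in day 5, Robotics in day 6, Systems in day 3, Algebra in day 2, Physics in day 1, Calculus in day 4.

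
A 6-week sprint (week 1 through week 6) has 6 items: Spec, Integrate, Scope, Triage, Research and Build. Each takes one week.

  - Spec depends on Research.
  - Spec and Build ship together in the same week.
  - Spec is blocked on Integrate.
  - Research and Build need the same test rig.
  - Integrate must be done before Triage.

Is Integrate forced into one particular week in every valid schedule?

No

Integrate can be week 1 (e.g. Spec in week 2, Research in week 1, Integrate in week 1, Build in week 2, Scope in week 1, Triage in week 2) or week 2 (e.g. Scope in week 1; Triage in week 3; Build in week 3; Research in week 1; Integrate in week 2; Spec in week 3).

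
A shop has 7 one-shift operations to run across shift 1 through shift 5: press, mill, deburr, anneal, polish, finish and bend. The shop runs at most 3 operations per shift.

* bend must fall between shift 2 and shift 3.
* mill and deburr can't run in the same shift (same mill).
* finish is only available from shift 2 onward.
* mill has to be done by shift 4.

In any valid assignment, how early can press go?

shift 1

press at shift 1 is achievable: press in shift 1; finish in shift 2; deburr in shift 2; anneal in shift 1; bend in shift 2; mill in shift 1; polish in shift 3.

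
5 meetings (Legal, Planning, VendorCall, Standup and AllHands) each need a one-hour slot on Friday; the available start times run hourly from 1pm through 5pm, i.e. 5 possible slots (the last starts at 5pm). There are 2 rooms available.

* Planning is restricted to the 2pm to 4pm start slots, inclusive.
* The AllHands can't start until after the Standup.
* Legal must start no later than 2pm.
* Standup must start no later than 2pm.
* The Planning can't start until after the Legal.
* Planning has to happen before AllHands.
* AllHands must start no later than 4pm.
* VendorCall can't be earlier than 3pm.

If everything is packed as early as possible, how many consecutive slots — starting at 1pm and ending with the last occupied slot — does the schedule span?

3

The precedence chain requires at least 3 distinct slots.
With at most 2 per slot and 5 meetings, at least 3 slots are needed.
3 works (last occupied slot: 3pm): for example AllHands=3pm, Standup=1pm, Planning=2pm, VendorCall=3pm, Legal=1pm.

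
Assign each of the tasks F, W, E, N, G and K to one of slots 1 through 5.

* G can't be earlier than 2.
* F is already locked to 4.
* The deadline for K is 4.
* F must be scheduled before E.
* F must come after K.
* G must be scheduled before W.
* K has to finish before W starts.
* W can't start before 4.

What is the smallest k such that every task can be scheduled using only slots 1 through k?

5 slots

The precedence chain requires at least 3 distinct slots.
Propagating the time windows through the other constraints, E can't land before 5, so the schedule must run through at least slot 5.
5 works (last occupied slot: 5): for example G in 2; E in 5; N in 1; K in 1; W in 4; F in 4.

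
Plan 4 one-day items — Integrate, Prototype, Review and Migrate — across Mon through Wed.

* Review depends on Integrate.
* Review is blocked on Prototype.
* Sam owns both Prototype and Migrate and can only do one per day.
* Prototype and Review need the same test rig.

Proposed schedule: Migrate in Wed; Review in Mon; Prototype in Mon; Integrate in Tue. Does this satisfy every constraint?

Review is blocked on Prototype — violated.
Sam owns both Prototype and Migrate and can only do one per day — holds.
Prototype and Review need the same test rig — violated.
Review depends on Integrate — violated.

Invalid. Prototype and Review need the same test rig.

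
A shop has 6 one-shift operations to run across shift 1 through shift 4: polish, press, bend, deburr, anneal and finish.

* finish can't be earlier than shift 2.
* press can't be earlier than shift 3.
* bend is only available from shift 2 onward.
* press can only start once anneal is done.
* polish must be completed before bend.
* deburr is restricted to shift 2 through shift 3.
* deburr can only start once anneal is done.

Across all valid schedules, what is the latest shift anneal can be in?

Downstream work caps anneal at shift 2.
anneal at shift 2 is achievable: press -> shift 3; bend -> shift 2; deburr -> shift 3; finish -> shift 2; polish -> shift 1; anneal -> shift 2.

shift 2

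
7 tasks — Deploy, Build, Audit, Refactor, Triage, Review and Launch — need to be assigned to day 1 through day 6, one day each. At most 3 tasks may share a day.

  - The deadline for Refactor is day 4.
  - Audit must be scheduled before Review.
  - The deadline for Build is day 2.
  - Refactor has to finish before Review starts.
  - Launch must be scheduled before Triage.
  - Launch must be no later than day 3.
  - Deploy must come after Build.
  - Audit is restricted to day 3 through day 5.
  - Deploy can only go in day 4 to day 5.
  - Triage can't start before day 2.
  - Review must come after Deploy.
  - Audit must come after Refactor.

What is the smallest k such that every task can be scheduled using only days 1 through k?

The precedence chain requires at least 3 distinct days.
With at most 3 per day and 7 tasks, at least 3 days are needed.
Propagating the time windows through the other constraints, Review can't land before day 5, so the schedule must run through at least day 5.
5 works (last occupied day: day 5): for example Review -> day 5; Launch -> day 1; Triage -> day 2; Audit -> day 3; Deploy -> day 4; Refactor -> day 1; Build -> day 1.

5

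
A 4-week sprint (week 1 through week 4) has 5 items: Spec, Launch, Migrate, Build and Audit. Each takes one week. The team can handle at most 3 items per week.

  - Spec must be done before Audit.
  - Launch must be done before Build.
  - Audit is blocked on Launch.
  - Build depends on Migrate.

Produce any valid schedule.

Spec in week 1; Migrate in week 1; Audit in week 2; Launch in week 1; Build in week 2

Checking: Migrate(week 1) before Build(week 2); Launch(week 1) before Build(week 2); Launch(week 1) before Audit(week 2); Spec(week 1) before Audit(week 2); max 3 per week (cap 3).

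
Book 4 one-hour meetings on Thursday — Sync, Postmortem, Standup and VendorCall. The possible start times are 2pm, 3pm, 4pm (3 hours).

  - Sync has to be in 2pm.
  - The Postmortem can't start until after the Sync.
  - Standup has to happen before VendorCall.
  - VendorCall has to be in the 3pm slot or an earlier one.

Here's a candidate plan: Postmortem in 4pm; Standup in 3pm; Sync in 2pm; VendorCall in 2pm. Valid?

No — it violates: Standup has to happen before VendorCall

Standup has to happen before VendorCall — violated.
VendorCall has to be in the 3pm slot or an earlier one — holds.
Sync has to be in 2pm — holds.
The Postmortem can't start until after the Sync — holds.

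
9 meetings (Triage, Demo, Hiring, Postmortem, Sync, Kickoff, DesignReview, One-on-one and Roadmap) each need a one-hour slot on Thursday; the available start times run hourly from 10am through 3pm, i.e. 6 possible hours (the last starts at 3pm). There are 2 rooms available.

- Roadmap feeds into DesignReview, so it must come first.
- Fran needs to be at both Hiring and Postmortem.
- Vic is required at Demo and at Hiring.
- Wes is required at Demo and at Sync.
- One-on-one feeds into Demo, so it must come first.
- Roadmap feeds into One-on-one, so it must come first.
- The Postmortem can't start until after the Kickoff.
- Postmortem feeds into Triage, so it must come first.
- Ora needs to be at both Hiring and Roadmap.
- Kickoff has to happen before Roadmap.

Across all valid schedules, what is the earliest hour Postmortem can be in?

Precedence pushes Postmortem to at least 11am; downstream work caps Postmortem at 2pm.
Postmortem at 11am is achievable: Postmortem=11am, Hiring=10am, Demo=1pm, One-on-one=12pm, Roadmap=11am, Kickoff=10am, DesignReview=1pm, Sync=2pm, Triage=12pm.

11am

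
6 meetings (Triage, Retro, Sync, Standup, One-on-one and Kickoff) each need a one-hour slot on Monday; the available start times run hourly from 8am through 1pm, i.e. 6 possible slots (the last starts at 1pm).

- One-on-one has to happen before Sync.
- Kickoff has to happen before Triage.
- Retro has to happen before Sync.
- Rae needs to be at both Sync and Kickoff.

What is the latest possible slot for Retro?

Downstream work caps Retro at 12pm.
Retro at 12pm is achievable: Kickoff=8am, Retro=12pm, Sync=1pm, Standup=8am, Triage=9am, One-on-one=8am.

12pm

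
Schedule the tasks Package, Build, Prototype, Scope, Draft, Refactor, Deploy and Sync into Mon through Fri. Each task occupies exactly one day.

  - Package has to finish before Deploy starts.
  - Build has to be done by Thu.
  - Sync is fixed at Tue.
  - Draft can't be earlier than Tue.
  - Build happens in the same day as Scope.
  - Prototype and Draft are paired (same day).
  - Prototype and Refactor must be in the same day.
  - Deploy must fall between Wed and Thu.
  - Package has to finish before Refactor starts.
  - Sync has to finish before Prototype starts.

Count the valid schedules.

Splitting on Package: it can be Mon (24), Tue (24), Wed (8). Listing each branch's schedules as (Build, Prototype, Scope, Draft, Refactor, Deploy, Sync):
Package=Mon: (Mon,Wed,Mon,Wed,Wed,Wed,Tue) (Mon,Wed,Mon,Wed,Wed,Thu,Tue) (Mon,Thu,Mon,Thu,Thu,Wed,Tue) (Mon,Thu,Mon,Thu,Thu,Thu,Tue) (Mon,Fri,Mon,Fri,Fri,Wed,Tue) (Mon,Fri,Mon,Fri,Fri,Thu,Tue) (Tue,Wed,Tue,Wed,Wed,Wed,Tue) (Tue,Wed,Tue,Wed,Wed,Thu,Tue) (Tue,Thu,Tue,Thu,Thu,Wed,Tue) (Tue,Thu,Tue,Thu,Thu,Thu,Tue) (Tue,Fri,Tue,Fri,Fri,Wed,Tue) (Tue,Fri,Tue,Fri,Fri,Thu,Tue) (Wed,Wed,Wed,Wed,Wed,Wed,Tue) (Wed,Wed,Wed,Wed,Wed,Thu,Tue) (Wed,Thu,Wed,Thu,Thu,Wed,Tue) (Wed,Thu,Wed,Thu,Thu,Thu,Tue) (Wed,Fri,Wed,Fri,Fri,Wed,Tue) (Wed,Fri,Wed,Fri,Fri,Thu,Tue) (Thu,Wed,Thu,Wed,Wed,Wed,Tue) (Thu,Wed,Thu,Wed,Wed,Thu,Tue) (Thu,Thu,Thu,Thu,Thu,Wed,Tue) (Thu,Thu,Thu,Thu,Thu,Thu,Tue) (Thu,Fri,Thu,Fri,Fri,Wed,Tue) (Thu,Fri,Thu,Fri,Fri,Thu,Tue) — 24.
Package=Tue: (Mon,Wed,Mon,Wed,Wed,Wed,Tue) (Mon,Wed,Mon,Wed,Wed,Thu,Tue) (Mon,Thu,Mon,Thu,Thu,Wed,Tue) (Mon,Thu,Mon,Thu,Thu,Thu,Tue) (Mon,Fri,Mon,Fri,Fri,Wed,Tue) (Mon,Fri,Mon,Fri,Fri,Thu,Tue) (Tue,Wed,Tue,Wed,Wed,Wed,Tue) (Tue,Wed,Tue,Wed,Wed,Thu,Tue) (Tue,Thu,Tue,Thu,Thu,Wed,Tue) (Tue,Thu,Tue,Thu,Thu,Thu,Tue) (Tue,Fri,Tue,Fri,Fri,Wed,Tue) (Tue,Fri,Tue,Fri,Fri,Thu,Tue) (Wed,Wed,Wed,Wed,Wed,Wed,Tue) (Wed,Wed,Wed,Wed,Wed,Thu,Tue) (Wed,Thu,Wed,Thu,Thu,Wed,Tue) (Wed,Thu,Wed,Thu,Thu,Thu,Tue) (Wed,Fri,Wed,Fri,Fri,Wed,Tue) (Wed,Fri,Wed,Fri,Fri,Thu,Tue) (Thu,Wed,Thu,Wed,Wed,Wed,Tue) (Thu,Wed,Thu,Wed,Wed,Thu,Tue) (Thu,Thu,Thu,Thu,Thu,Wed,Tue) (Thu,Thu,Thu,Thu,Thu,Thu,Tue) (Thu,Fri,Thu,Fri,Fri,Wed,Tue) (Thu,Fri,Thu,Fri,Fri,Thu,Tue) — 24.
Package=Wed: (Mon,Thu,Mon,Thu,Thu,Thu,Tue) (Mon,Fri,Mon,Fri,Fri,Thu,Tue) (Tue,Thu,Tue,Thu,Thu,Thu,Tue) (Tue,Fri,Tue,Fri,Fri,Thu,Tue) (Wed,Thu,Wed,Thu,Thu,Thu,Tue) (Wed,Fri,Wed,Fri,Fri,Thu,Tue) (Thu,Thu,Thu,Thu,Thu,Thu,Tue) (Thu,Fri,Thu,Fri,Fri,Thu,Tue) — 8.
Summing: 24 + 24 + 8 = 56.

56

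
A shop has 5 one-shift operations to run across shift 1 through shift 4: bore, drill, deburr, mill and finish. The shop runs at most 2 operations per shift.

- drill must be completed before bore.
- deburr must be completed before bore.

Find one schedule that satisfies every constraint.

drill in shift 1, mill in shift 2, bore in shift 2, deburr in shift 1, finish in shift 3

Checking: deburr(shift 1) before bore(shift 2); drill(shift 1) before bore(shift 2); max 2 per shift (cap 2).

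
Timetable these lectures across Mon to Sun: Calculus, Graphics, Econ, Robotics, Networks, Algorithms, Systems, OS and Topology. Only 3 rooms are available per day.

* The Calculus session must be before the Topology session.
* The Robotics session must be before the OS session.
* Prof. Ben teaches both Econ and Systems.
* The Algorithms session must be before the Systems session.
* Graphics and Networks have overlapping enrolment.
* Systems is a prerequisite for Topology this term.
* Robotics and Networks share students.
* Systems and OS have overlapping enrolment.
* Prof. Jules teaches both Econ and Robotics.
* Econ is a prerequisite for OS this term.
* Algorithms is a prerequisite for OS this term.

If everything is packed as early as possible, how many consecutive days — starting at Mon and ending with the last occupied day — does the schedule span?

The precedence chain requires at least 3 distinct days.
With at most 3 per day and 9 lectures, at least 3 days are needed.
3 works (last occupied day: Wed): for example Econ -> Mon, Topology -> Wed, Algorithms -> Mon, Networks -> Wed, OS -> Wed, Systems -> Tue, Graphics -> Tue, Robotics -> Tue, Calculus -> Mon.

3 days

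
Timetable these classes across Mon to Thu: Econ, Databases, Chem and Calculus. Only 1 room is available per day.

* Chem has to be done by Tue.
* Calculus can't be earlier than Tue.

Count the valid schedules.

Splitting on Econ: it can be Mon (2), Tue (2), Wed (3), Thu (3). Listing each branch's schedules as (Databases, Chem, Calculus):
Econ=Mon: (Wed,Tue,Thu) (Thu,Tue,Wed) — 2.
Econ=Tue: (Wed,Mon,Thu) (Thu,Mon,Wed) — 2.
Econ=Wed: (Mon,Tue,Thu) (Tue,Mon,Thu) (Thu,Mon,Tue) — 3.
Econ=Thu: (Mon,Tue,Wed) (Tue,Mon,Wed) (Wed,Mon,Tue) — 3.
Summing: 2 + 2 + 3 + 3 = 10.

10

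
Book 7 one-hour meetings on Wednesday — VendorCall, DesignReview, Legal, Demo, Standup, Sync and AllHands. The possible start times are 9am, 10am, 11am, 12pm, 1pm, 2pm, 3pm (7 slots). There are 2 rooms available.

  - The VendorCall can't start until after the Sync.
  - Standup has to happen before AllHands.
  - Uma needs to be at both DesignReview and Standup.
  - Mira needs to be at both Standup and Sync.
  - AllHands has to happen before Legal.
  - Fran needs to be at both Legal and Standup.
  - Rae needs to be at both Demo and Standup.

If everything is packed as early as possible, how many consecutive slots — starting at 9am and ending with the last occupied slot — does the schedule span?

The precedence chain requires at least 3 distinct slots.
With at most 2 per slot and 7 meetings, at least 4 slots are needed.
4 works (last occupied slot: 12pm): for example AllHands -> 10am, Standup -> 9am, Sync -> 10am, Demo -> 12pm, Legal -> 11am, VendorCall -> 11am, DesignReview -> 12pm.

4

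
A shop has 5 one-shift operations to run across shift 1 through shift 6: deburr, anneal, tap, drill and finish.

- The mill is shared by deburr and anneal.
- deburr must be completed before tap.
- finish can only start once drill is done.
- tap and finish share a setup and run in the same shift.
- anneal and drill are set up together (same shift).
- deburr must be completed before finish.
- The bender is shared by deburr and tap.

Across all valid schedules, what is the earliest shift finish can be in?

Precedence pushes finish to at least shift 2.
finish at shift 3 is achievable: drill in shift 2, anneal in shift 2, finish in shift 3, deburr in shift 1, tap in shift 3.
Nothing earlier works — the conflict constraints rule out every shift before shift 3.

shift 3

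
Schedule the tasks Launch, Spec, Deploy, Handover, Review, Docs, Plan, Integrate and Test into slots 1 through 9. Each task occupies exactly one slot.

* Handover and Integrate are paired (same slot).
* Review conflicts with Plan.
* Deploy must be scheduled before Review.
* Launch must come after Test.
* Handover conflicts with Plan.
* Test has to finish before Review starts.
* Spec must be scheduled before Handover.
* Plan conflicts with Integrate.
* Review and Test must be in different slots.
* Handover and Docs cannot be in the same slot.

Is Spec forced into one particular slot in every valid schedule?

Spec can be 1 (e.g. Review -> 2, Handover -> 2, Test -> 1, Launch -> 2, Integrate -> 2, Docs -> 1, Spec -> 1, Plan -> 1, Deploy -> 1) or 2 (e.g. Integrate in 3, Plan in 1, Docs in 1, Test in 1, Review in 2, Deploy in 1, Handover in 3, Spec in 2, Launch in 2).

No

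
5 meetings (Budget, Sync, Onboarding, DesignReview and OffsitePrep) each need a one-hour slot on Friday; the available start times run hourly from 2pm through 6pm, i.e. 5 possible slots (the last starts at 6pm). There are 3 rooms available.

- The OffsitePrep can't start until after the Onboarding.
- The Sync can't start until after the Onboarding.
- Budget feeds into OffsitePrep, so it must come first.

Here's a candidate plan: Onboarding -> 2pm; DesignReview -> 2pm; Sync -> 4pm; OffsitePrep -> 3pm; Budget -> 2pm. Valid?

Yes, all constraints hold

There are 3 rooms available — holds.
Budget feeds into OffsitePrep, so it must come first — holds.
The OffsitePrep can't start until after the Onboarding — holds.
The Sync can't start until after the Onboarding — holds.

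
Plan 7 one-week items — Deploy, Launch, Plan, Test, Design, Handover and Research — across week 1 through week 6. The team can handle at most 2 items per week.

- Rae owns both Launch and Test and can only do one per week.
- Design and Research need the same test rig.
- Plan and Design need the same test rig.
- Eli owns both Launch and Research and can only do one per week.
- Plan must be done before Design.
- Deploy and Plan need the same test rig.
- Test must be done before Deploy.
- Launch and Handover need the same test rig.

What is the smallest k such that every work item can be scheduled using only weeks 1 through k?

4 weeks

The precedence chain requires at least 2 distinct weeks.
With at most 2 per week and 7 work items, at least 4 weeks are needed.
4 works (last occupied week: week 4): for example Research=week 4, Launch=week 3, Handover=week 4, Plan=week 1, Deploy=week 2, Design=week 2, Test=week 1.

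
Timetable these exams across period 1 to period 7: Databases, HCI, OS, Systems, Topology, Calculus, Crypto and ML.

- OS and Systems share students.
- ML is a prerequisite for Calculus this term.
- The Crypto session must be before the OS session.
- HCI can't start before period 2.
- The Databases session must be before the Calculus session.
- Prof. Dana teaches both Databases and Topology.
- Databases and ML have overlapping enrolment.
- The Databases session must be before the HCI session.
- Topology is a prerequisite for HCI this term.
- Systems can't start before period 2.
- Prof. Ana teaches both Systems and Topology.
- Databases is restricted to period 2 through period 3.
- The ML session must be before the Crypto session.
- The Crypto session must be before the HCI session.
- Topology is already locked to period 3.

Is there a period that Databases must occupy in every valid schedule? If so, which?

period 2

Databases's window is period 2–period 3.
Topology is fixed at period 3, and Databases can't share a period with Topology.
So Databases must be period 2.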